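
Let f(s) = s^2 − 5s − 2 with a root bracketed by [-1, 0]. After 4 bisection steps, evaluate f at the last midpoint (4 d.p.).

midpoint -0.5: f = 0.75 > 0 → [-0.5, 0]
midpoint -0.25: f = -0.6875 < 0 → [-0.5, -0.25]
midpoint -0.375: f = 0.015625 > 0 → [-0.375, -0.25]
midpoint -0.3125: f = -0.3398 < 0 → [-0.375, -0.3125]

-0.3398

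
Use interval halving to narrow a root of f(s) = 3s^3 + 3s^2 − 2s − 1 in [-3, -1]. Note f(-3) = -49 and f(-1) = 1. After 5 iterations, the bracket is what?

m = -2, f(m) = -9 (−); new bracket [-2, -1]
m = -1.5, f(m) = -1.375 (−); new bracket [-1.5, -1]
m = -1.25, f(m) = 0.328125 (+); new bracket [-1.5, -1.25]
m = -1.375, f(m) = -0.377 (−); new bracket [-1.375, -1.25]
m = -1.3125, f(m) = 0.01 (+); new bracket [-1.375, -1.3125]

[-1.375, -1.3125]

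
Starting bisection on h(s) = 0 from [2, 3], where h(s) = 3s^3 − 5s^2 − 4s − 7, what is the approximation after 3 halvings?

s = 2.5 gives h = -1.375, negative; keep [2.5, 3]
s = 2.75 gives h = 6.578125, positive; keep [2.5, 2.75]
s = 2.625 gives h = 2.310547, positive; keep [2.5, 2.625]

2.625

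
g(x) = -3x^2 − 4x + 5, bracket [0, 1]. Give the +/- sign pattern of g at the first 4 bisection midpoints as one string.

x = 0.5 gives g = 2.25, positive; keep [0.5, 1]
x = 0.75 gives g = 0.3125, positive; keep [0.75, 1]
x = 0.875 gives g = -0.796875, negative; keep [0.75, 0.875]
x = 0.8125 gives g = -0.2305, negative; keep [0.75, 0.8125]

++--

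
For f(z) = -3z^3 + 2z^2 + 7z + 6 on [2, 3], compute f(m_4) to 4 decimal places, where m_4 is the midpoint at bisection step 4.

f(2.5) = -10.875 < 0, so the root lies in [2, 2.5]
f(2.25) = -2.296875 < 0, so the root lies in [2, 2.25]
f(2.125) = 1.119141 > 0, so the root lies in [2.125, 2.25]
f(2.1875) = -0.5198 < 0, so the root lies in [2.125, 2.1875]

-0.5198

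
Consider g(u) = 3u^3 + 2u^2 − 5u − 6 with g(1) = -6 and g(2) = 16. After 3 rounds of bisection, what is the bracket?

[1.375, 1.5]

u = 1.5 gives g = 1.125, positive; keep [1, 1.5]
u = 1.25 gives g = -3.265625, negative; keep [1.25, 1.5]
u = 1.375 gives g = -1.294922, negative; keep [1.375, 1.5]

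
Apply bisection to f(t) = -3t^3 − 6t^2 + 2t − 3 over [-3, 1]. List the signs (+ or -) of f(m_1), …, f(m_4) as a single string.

m = -1, f(m) = -8 (−); new bracket [-3, -1]
m = -2, f(m) = -7 (−); new bracket [-3, -2]
m = -2.5, f(m) = 1.375 (+); new bracket [-2.5, -2]
m = -2.25, f(m) = -3.7031 (−); new bracket [-2.5, -2.25]

--+-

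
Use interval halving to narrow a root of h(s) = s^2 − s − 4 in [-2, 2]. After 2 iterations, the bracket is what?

[-2, -1]

midpoint 0: h = -4 < 0 → [-2, 0]
midpoint -1: h = -2 < 0 → [-2, -1]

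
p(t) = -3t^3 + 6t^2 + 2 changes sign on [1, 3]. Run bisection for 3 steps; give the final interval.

t = 2 gives p = 2, positive; keep [2, 3]
t = 2.5 gives p = -7.375, negative; keep [2, 2.5]
t = 2.25 gives p = -1.796875, negative; keep [2, 2.25]

[2, 2.25]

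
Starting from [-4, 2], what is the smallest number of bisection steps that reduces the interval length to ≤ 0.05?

Width after n steps is 6/2^n. Need 2^n ≥ 6/0.05 = 120.
2^6 = 64 < 120 ≤ 2^7 = 128, so n = 7.

7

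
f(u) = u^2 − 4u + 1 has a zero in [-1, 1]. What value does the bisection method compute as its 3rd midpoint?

m = 0, f(m) = 1 (+); new bracket [0, 1]
m = 0.5, f(m) = -0.75 (−); new bracket [0, 0.5]
m = 0.25, f(m) = 0.0625 (+); new bracket [0.25, 0.5]

0.25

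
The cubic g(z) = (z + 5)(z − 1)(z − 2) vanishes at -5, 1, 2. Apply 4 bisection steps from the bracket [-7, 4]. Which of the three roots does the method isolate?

g(-1.5) = 30.625 > 0, so the root lies in [-7, -1.5]
g(-4.25) = 24.609375 > 0, so the root lies in [-7, -4.25]
g(-5.625) = -31.572266 < 0, so the root lies in [-5.625, -4.25]
g(-4.9375) = 2.5745 > 0, so the root lies in [-5.625, -4.9375]

-5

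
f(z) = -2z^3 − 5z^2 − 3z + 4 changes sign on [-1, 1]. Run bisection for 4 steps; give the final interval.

midpoint 0: f = 4 > 0 → [0, 1]
midpoint 0.5: f = 1 > 0 → [0.5, 1]
midpoint 0.75: f = -1.90625 < 0 → [0.5, 0.75]
midpoint 0.625: f = -0.3164 < 0 → [0.5, 0.625]

[0.5, 0.625]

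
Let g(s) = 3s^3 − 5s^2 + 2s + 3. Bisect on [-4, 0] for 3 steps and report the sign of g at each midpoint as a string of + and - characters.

m = -2, g(m) = -45 (−); new bracket [-2, 0]
m = -1, g(m) = -7 (−); new bracket [-1, 0]
m = -0.5, g(m) = 0.375 (+); new bracket [-1, -0.5]

--+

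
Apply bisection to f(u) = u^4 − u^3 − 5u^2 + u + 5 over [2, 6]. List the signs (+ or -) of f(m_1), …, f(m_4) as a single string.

++-+

midpoint 4: f = 121 > 0 → [2, 4]
midpoint 3: f = 17 > 0 → [2, 3]
midpoint 2.5: f = -0.3125 < 0 → [2.5, 3]
midpoint 2.75: f = 6.332 > 0 → [2.5, 2.75]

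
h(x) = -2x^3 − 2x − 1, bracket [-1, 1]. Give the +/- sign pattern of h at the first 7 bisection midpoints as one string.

h(0) = -1 < 0, so the root lies in [-1, 0]
h(-0.5) = 0.25 > 0, so the root lies in [-0.5, 0]
h(-0.25) = -0.46875 < 0, so the root lies in [-0.5, -0.25]
h(-0.375) = -0.1445 < 0, so the root lies in [-0.5, -0.375]
h(-0.4375) = 0.0425 > 0, so the root lies in [-0.4375, -0.375]
h(-0.40625) = -0.0534 < 0, so the root lies in [-0.4375, -0.40625]
h(-0.421875) = -0.0061 < 0, so the root lies in [-0.4375, -0.421875]

-+--+--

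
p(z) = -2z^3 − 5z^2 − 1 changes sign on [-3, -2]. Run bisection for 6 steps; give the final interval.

[-2.578125, -2.5625]

midpoint -2.5: p = -1 < 0 → [-3, -2.5]
midpoint -2.75: p = 2.78125 > 0 → [-2.75, -2.5]
midpoint -2.625: p = 0.722656 > 0 → [-2.625, -2.5]
midpoint -2.5625: p = -0.1792 < 0 → [-2.625, -2.5625]
midpoint -2.59375: p = 0.2614 > 0 → [-2.59375, -2.5625]
midpoint -2.578125: p = 0.0386 > 0 → [-2.578125, -2.5625]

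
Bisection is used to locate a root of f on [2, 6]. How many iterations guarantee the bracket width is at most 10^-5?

Width after n steps is 4/2^n. Need 2^n ≥ 4/10^-5 = 400000.
2^18 = 262144 < 400000 ≤ 2^19 = 524288, so n = 19.

19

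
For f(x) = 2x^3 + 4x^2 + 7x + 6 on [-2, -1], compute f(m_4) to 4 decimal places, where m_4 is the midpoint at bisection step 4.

m = -1.5, f(m) = -2.25 (−); new bracket [-1.5, -1]
m = -1.25, f(m) = -0.40625 (−); new bracket [-1.25, -1]
m = -1.125, f(m) = 0.339844 (+); new bracket [-1.25, -1.125]
m = -1.1875, f(m) = -0.021 (−); new bracket [-1.1875, -1.125]

-0.0210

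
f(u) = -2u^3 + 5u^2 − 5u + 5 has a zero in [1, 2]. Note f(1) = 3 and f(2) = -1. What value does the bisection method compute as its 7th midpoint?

m = 1.5, f(m) = 2 (+); new bracket [1.5, 2]
m = 1.75, f(m) = 0.84375 (+); new bracket [1.75, 2]
m = 1.875, f(m) = 0.019531 (+); new bracket [1.875, 2]
m = 1.9375, f(m) = -0.4644 (−); new bracket [1.875, 1.9375]
m = 1.90625, f(m) = -0.2161 (−); new bracket [1.875, 1.90625]
m = 1.890625, f(m) = -0.0967 (−); new bracket [1.875, 1.890625]
m = 1.8828125, f(m) = -0.0382 (−); new bracket [1.875, 1.8828125]

1.8828125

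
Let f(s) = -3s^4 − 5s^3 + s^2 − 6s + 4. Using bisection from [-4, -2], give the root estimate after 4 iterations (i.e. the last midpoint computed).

m = -3, f(m) = -77 (−); new bracket [-3, -2]
m = -2.5, f(m) = -13.8125 (−); new bracket [-2.5, -2]
m = -2.25, f(m) = 2.628906 (+); new bracket [-2.5, -2.25]
m = -2.375, f(m) = -4.5769 (−); new bracket [-2.375, -2.25]

-2.375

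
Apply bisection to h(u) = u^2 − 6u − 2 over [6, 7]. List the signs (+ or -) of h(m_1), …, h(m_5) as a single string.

m = 6.5, h(m) = 1.25 (+); new bracket [6, 6.5]
m = 6.25, h(m) = -0.4375 (−); new bracket [6.25, 6.5]
m = 6.375, h(m) = 0.390625 (+); new bracket [6.25, 6.375]
m = 6.3125, h(m) = -0.0273 (−); new bracket [6.3125, 6.375]
m = 6.34375, h(m) = 0.1807 (+); new bracket [6.3125, 6.34375]

+-+-+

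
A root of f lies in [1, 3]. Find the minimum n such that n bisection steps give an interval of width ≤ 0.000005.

19

Width after n steps is 2/2^n. Need 2^n ≥ 2/0.000005 = 400000.
2^18 = 262144 < 400000 ≤ 2^19 = 524288, so n = 19.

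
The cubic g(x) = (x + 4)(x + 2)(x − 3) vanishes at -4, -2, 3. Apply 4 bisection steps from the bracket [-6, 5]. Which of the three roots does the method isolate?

x = -0.5 gives g = -18.375, negative; keep [-0.5, 5]
x = 2.25 gives g = -19.921875, negative; keep [2.25, 5]
x = 3.625 gives g = 26.806641, positive; keep [2.25, 3.625]
x = 2.9375 gives g = -2.1409, negative; keep [2.9375, 3.625]

3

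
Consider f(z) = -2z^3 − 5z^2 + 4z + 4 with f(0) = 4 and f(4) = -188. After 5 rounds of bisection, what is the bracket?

[1, 1.125]

midpoint 2: f = -24 < 0 → [0, 2]
midpoint 1: f = 1 > 0 → [1, 2]
midpoint 1.5: f = -8 < 0 → [1, 1.5]
midpoint 1.25: f = -2.7188 < 0 → [1, 1.25]
midpoint 1.125: f = -0.6758 < 0 → [1, 1.125]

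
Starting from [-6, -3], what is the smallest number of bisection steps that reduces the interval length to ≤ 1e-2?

9

Width after n steps is 3/2^n. Need 2^n ≥ 3/1e-2 = 300.
2^8 = 256 < 300 ≤ 2^9 = 512, so n = 9.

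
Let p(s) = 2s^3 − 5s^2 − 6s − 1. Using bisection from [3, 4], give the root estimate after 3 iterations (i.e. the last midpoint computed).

midpoint 3.5: p = 2.5 > 0 → [3, 3.5]
midpoint 3.25: p = -4.65625 < 0 → [3.25, 3.5]
midpoint 3.375: p = -1.316406 < 0 → [3.375, 3.5]

3.375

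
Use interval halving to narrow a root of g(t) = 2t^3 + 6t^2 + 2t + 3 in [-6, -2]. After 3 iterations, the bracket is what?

m = -4, g(m) = -37 (−); new bracket [-4, -2]
m = -3, g(m) = -3 (−); new bracket [-3, -2]
m = -2.5, g(m) = 4.25 (+); new bracket [-3, -2.5]

[-3, -2.5]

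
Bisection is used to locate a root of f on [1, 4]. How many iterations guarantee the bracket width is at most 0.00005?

16

Width after n steps is 3/2^n. Need 2^n ≥ 3/0.00005 = 60000.
2^15 = 32768 < 60000 ≤ 2^16 = 65536, so n = 16.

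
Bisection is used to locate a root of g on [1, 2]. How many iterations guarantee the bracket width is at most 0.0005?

Width after n steps is 1/2^n. Need 2^n ≥ 1/0.0005 = 2000.
2^10 = 1024 < 2000 ≤ 2^11 = 2048, so n = 11.

11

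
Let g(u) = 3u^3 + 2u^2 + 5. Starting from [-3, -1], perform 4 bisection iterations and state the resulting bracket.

m = -2, g(m) = -11 (−); new bracket [-2, -1]
m = -1.5, g(m) = -0.625 (−); new bracket [-1.5, -1]
m = -1.25, g(m) = 2.265625 (+); new bracket [-1.5, -1.25]
m = -1.375, g(m) = 0.9824 (+); new bracket [-1.5, -1.375]

[-1.5, -1.375]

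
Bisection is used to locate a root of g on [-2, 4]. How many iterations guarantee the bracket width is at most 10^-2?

10

Width after n steps is 6/2^n. Need 2^n ≥ 6/10^-2 = 600.
2^9 = 512 < 600 ≤ 2^10 = 1024, so n = 10.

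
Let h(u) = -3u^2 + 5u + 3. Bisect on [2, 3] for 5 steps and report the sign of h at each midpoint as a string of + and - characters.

--+--

u = 2.5 gives h = -3.25, negative; keep [2, 2.5]
u = 2.25 gives h = -0.9375, negative; keep [2, 2.25]
u = 2.125 gives h = 0.078125, positive; keep [2.125, 2.25]
u = 2.1875 gives h = -0.418, negative; keep [2.125, 2.1875]
u = 2.15625 gives h = -0.167, negative; keep [2.125, 2.15625]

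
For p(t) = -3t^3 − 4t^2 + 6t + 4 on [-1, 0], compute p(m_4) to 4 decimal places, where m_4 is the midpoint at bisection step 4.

-0.1067

midpoint -0.5: p = 0.375 > 0 → [-1, -0.5]
midpoint -0.75: p = -1.484375 < 0 → [-0.75, -0.5]
midpoint -0.625: p = -0.580078 < 0 → [-0.625, -0.5]
midpoint -0.5625: p = -0.1067 < 0 → [-0.5625, -0.5]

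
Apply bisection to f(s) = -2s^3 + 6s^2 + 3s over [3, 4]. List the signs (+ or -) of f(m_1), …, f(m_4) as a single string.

-++-

f(3.5) = -1.75 < 0, so the root lies in [3, 3.5]
f(3.25) = 4.46875 > 0, so the root lies in [3.25, 3.5]
f(3.375) = 1.582031 > 0, so the root lies in [3.375, 3.5]
f(3.4375) = -0.0269 < 0, so the root lies in [3.375, 3.4375]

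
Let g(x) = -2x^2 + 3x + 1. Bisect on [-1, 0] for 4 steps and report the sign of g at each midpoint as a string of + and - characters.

-+--

midpoint -0.5: g = -1 < 0 → [-0.5, 0]
midpoint -0.25: g = 0.125 > 0 → [-0.5, -0.25]
midpoint -0.375: g = -0.40625 < 0 → [-0.375, -0.25]
midpoint -0.3125: g = -0.1328 < 0 → [-0.3125, -0.25]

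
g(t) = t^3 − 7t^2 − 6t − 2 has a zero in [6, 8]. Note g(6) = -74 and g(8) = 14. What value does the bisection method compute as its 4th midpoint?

m = 7, g(m) = -44 (−); new bracket [7, 8]
m = 7.5, g(m) = -18.875 (−); new bracket [7.5, 8]
m = 7.75, g(m) = -3.453125 (−); new bracket [7.75, 8]
m = 7.875, g(m) = 5.0137 (+); new bracket [7.75, 7.875]

7.875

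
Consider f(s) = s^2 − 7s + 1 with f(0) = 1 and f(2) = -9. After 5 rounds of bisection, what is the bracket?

midpoint 1: f = -5 < 0 → [0, 1]
midpoint 0.5: f = -2.25 < 0 → [0, 0.5]
midpoint 0.25: f = -0.6875 < 0 → [0, 0.25]
midpoint 0.125: f = 0.1406 > 0 → [0.125, 0.25]
midpoint 0.1875: f = -0.2773 < 0 → [0.125, 0.1875]

[0.125, 0.1875]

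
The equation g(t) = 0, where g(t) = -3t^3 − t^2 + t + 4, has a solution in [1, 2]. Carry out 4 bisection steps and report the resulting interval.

[1.0625, 1.125]

midpoint 1.5: g = -6.875 < 0 → [1, 1.5]
midpoint 1.25: g = -2.171875 < 0 → [1, 1.25]
midpoint 1.125: g = -0.412109 < 0 → [1, 1.125]
midpoint 1.0625: g = 0.3352 > 0 → [1.0625, 1.125]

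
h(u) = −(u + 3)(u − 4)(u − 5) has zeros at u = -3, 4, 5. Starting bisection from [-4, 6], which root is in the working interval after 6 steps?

-3

midpoint 1: h = -48 < 0 → [-4, 1]
midpoint -1.5: h = -53.625 < 0 → [-4, -1.5]
midpoint -2.75: h = -13.078125 < 0 → [-4, -2.75]
midpoint -3.375: h = 23.1621 > 0 → [-3.375, -2.75]
midpoint -3.0625: h = 3.5588 > 0 → [-3.0625, -2.75]
midpoint -2.90625: h = -5.119 < 0 → [-3.0625, -2.90625]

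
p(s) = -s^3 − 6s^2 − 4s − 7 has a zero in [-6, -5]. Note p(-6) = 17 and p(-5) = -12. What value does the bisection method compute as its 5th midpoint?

-5.53125

p(-5.5) = -0.125 < 0, so the root lies in [-6, -5.5]
p(-5.75) = 7.734375 > 0, so the root lies in [-5.75, -5.5]
p(-5.625) = 3.634766 > 0, so the root lies in [-5.625, -5.5]
p(-5.5625) = 1.7131 > 0, so the root lies in [-5.5625, -5.5]
p(-5.53125) = 0.7837 > 0, so the root lies in [-5.53125, -5.5]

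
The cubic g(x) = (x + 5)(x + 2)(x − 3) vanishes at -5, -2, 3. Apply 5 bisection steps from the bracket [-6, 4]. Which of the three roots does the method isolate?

3

g(-1) = -16 < 0, so the root lies in [-1, 4]
g(1.5) = -34.125 < 0, so the root lies in [1.5, 4]
g(2.75) = -9.203125 < 0, so the root lies in [2.75, 4]
g(3.375) = 16.8809 > 0, so the root lies in [2.75, 3.375]
g(3.0625) = 2.551 > 0, so the root lies in [2.75, 3.0625]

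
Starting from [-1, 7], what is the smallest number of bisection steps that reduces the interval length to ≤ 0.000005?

21

Width after n steps is 8/2^n. Need 2^n ≥ 8/0.000005 = 1600000.
2^20 = 1048576 < 1600000 ≤ 2^21 = 2097152, so n = 21.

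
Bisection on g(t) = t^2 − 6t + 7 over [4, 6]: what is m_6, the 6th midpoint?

4.40625

midpoint 5: g = 2 > 0 → [4, 5]
midpoint 4.5: g = 0.25 > 0 → [4, 4.5]
midpoint 4.25: g = -0.4375 < 0 → [4.25, 4.5]
midpoint 4.375: g = -0.1094 < 0 → [4.375, 4.5]
midpoint 4.4375: g = 0.0664 > 0 → [4.375, 4.4375]
midpoint 4.40625: g = -0.0225 < 0 → [4.40625, 4.4375]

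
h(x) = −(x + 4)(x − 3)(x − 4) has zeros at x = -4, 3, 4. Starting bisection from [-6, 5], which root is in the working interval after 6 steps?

-4

h(-0.5) = -55.125 < 0, so the root lies in [-6, -0.5]
h(-3.25) = -33.984375 < 0, so the root lies in [-6, -3.25]
h(-4.625) = 41.103516 > 0, so the root lies in [-4.625, -3.25]
h(-3.9375) = -3.4417 < 0, so the root lies in [-4.625, -3.9375]
h(-4.28125) = 16.9588 > 0, so the root lies in [-4.28125, -3.9375]
h(-4.109375) = 6.3058 > 0, so the root lies in [-4.109375, -3.9375]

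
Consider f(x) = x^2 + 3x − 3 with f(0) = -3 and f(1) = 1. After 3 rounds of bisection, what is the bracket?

[0.75, 0.875]

f(0.5) = -1.25 < 0, so the root lies in [0.5, 1]
f(0.75) = -0.1875 < 0, so the root lies in [0.75, 1]
f(0.875) = 0.390625 > 0, so the root lies in [0.75, 0.875]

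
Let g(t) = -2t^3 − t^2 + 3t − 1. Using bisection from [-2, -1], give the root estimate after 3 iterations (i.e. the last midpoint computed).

-1.625

t = -1.5 gives g = -1, negative; keep [-2, -1.5]
t = -1.75 gives g = 1.40625, positive; keep [-1.75, -1.5]
t = -1.625 gives g = 0.066406, positive; keep [-1.625, -1.5]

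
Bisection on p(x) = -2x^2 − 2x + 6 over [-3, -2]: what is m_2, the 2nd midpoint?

-2.25

midpoint -2.5: p = -1.5 < 0 → [-2.5, -2]
midpoint -2.25: p = 0.375 > 0 → [-2.5, -2.25]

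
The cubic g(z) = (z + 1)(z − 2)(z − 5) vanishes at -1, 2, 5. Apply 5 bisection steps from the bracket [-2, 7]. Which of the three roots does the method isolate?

5

midpoint 2.5: g = -4.375 < 0 → [2.5, 7]
midpoint 4.75: g = -3.953125 < 0 → [4.75, 7]
midpoint 5.875: g = 23.310547 > 0 → [4.75, 5.875]
midpoint 5.3125: g = 6.5344 > 0 → [4.75, 5.3125]
midpoint 5.03125: g = 0.5713 > 0 → [4.75, 5.03125]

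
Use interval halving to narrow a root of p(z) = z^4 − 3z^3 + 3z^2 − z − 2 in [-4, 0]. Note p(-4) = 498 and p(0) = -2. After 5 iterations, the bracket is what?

midpoint -2: p = 52 > 0 → [-2, 0]
midpoint -1: p = 6 > 0 → [-1, 0]
midpoint -0.5: p = -0.3125 < 0 → [-1, -0.5]
midpoint -0.75: p = 2.0195 > 0 → [-0.75, -0.5]
midpoint -0.625: p = 0.6819 > 0 → [-0.625, -0.5]

[-0.625, -0.5]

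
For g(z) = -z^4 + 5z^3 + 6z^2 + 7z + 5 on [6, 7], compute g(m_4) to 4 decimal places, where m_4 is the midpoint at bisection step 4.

midpoint 6.5: g = -107.9375 < 0 → [6, 6.5]
midpoint 6.25: g = -22.050781 < 0 → [6, 6.25]
midpoint 6.125: g = 14.462646 > 0 → [6.125, 6.25]
midpoint 6.1875: g = -3.2827 < 0 → [6.125, 6.1875]

-3.2827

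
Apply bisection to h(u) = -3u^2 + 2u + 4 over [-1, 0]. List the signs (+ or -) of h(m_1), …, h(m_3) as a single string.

u = -0.5 gives h = 2.25, positive; keep [-1, -0.5]
u = -0.75 gives h = 0.8125, positive; keep [-1, -0.75]
u = -0.875 gives h = -0.046875, negative; keep [-0.875, -0.75]

++-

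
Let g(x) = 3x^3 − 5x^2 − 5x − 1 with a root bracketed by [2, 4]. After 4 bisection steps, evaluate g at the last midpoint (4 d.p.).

midpoint 3: g = 20 > 0 → [2, 3]
midpoint 2.5: g = 2.125 > 0 → [2, 2.5]
midpoint 2.25: g = -3.390625 < 0 → [2.25, 2.5]
midpoint 2.375: g = -0.8887 < 0 → [2.375, 2.5]

-0.8887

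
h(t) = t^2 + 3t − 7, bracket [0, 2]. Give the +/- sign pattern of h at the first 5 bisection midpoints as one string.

--+++

h(1) = -3 < 0, so the root lies in [1, 2]
h(1.5) = -0.25 < 0, so the root lies in [1.5, 2]
h(1.75) = 1.3125 > 0, so the root lies in [1.5, 1.75]
h(1.625) = 0.5156 > 0, so the root lies in [1.5, 1.625]
h(1.5625) = 0.1289 > 0, so the root lies in [1.5, 1.5625]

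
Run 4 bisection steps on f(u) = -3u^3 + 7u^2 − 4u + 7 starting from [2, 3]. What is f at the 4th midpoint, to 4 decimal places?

0.3435

u = 2.5 gives f = -6.125, negative; keep [2, 2.5]
u = 2.25 gives f = -0.734375, negative; keep [2, 2.25]
u = 2.125 gives f = 1.322266, positive; keep [2.125, 2.25]
u = 2.1875 gives f = 0.3435, positive; keep [2.1875, 2.25]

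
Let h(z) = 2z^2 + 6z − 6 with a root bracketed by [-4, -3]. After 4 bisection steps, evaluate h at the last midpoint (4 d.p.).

m = -3.5, h(m) = -2.5 (−); new bracket [-4, -3.5]
m = -3.75, h(m) = -0.375 (−); new bracket [-4, -3.75]
m = -3.875, h(m) = 0.78125 (+); new bracket [-3.875, -3.75]
m = -3.8125, h(m) = 0.1953 (+); new bracket [-3.8125, -3.75]

0.1953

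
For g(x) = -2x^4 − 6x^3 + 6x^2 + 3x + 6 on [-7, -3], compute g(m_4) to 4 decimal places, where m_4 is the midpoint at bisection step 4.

0.0234

midpoint -5: g = -359 < 0 → [-5, -3]
midpoint -4: g = -38 < 0 → [-4, -3]
midpoint -3.5: g = 26.125 > 0 → [-4, -3.5]
midpoint -3.75: g = 0.0234 > 0 → [-4, -3.75]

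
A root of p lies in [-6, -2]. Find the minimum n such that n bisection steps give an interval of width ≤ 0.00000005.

27

Width after n steps is 4/2^n. Need 2^n ≥ 4/0.00000005 = 80000000.
2^26 = 67108864 < 80000000 ≤ 2^27 = 134217728, so n = 27.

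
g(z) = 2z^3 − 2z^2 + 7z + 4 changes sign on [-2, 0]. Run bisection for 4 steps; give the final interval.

[-0.5, -0.375]

z = -1 gives g = -7, negative; keep [-1, 0]
z = -0.5 gives g = -0.25, negative; keep [-0.5, 0]
z = -0.25 gives g = 2.09375, positive; keep [-0.5, -0.25]
z = -0.375 gives g = 0.9883, positive; keep [-0.5, -0.375]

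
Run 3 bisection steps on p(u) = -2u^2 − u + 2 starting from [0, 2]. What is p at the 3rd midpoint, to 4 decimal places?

0.1250

midpoint 1: p = -1 < 0 → [0, 1]
midpoint 0.5: p = 1 > 0 → [0.5, 1]
midpoint 0.75: p = 0.125 > 0 → [0.75, 1]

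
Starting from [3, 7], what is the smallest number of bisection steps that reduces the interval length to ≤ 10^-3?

Width after n steps is 4/2^n. Need 2^n ≥ 4/10^-3 = 4000.
2^11 = 2048 < 4000 ≤ 2^12 = 4096, so n = 12.

12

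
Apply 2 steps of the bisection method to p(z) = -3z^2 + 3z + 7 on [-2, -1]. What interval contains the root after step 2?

z = -1.5 gives p = -4.25, negative; keep [-1.5, -1]
z = -1.25 gives p = -1.4375, negative; keep [-1.25, -1]

[-1.25, -1]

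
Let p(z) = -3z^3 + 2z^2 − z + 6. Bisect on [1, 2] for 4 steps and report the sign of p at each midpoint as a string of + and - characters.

-++-

midpoint 1.5: p = -1.125 < 0 → [1, 1.5]
midpoint 1.25: p = 2.015625 > 0 → [1.25, 1.5]
midpoint 1.375: p = 0.607422 > 0 → [1.375, 1.5]
midpoint 1.4375: p = -0.2161 < 0 → [1.375, 1.4375]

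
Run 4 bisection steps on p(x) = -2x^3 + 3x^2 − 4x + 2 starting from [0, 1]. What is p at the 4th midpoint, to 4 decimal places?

0.0181

midpoint 0.5: p = 0.5 > 0 → [0.5, 1]
midpoint 0.75: p = -0.15625 < 0 → [0.5, 0.75]
midpoint 0.625: p = 0.183594 > 0 → [0.625, 0.75]
midpoint 0.6875: p = 0.0181 > 0 → [0.6875, 0.75]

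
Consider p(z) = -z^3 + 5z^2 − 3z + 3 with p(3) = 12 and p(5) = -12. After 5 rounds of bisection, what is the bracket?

[4.4375, 4.5]

m = 4, p(m) = 7 (+); new bracket [4, 5]
m = 4.5, p(m) = -0.375 (−); new bracket [4, 4.5]
m = 4.25, p(m) = 3.796875 (+); new bracket [4.25, 4.5]
m = 4.375, p(m) = 1.8379 (+); new bracket [4.375, 4.5]
m = 4.4375, p(m) = 0.7639 (+); new bracket [4.4375, 4.5]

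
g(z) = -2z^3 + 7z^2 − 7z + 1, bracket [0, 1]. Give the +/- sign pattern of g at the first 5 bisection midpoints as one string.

--+-+

g(0.5) = -1 < 0, so the root lies in [0, 0.5]
g(0.25) = -0.34375 < 0, so the root lies in [0, 0.25]
g(0.125) = 0.230469 > 0, so the root lies in [0.125, 0.25]
g(0.1875) = -0.0796 < 0, so the root lies in [0.125, 0.1875]
g(0.15625) = 0.0695 > 0, so the root lies in [0.15625, 0.1875]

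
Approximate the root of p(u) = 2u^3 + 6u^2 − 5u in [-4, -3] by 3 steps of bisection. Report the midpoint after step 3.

-3.625

p(-3.5) = 5.25 > 0, so the root lies in [-4, -3.5]
p(-3.75) = -2.34375 < 0, so the root lies in [-3.75, -3.5]
p(-3.625) = 1.699219 > 0, so the root lies in [-3.75, -3.625]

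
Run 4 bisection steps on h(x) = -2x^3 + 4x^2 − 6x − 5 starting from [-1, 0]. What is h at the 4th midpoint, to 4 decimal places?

-0.0034

x = -0.5 gives h = -0.75, negative; keep [-1, -0.5]
x = -0.75 gives h = 2.59375, positive; keep [-0.75, -0.5]
x = -0.625 gives h = 0.800781, positive; keep [-0.625, -0.5]
x = -0.5625 gives h = -0.0034, negative; keep [-0.625, -0.5625]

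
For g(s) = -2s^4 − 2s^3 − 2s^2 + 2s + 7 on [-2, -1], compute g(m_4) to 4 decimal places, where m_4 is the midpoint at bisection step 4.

s = -1.5 gives g = -3.875, negative; keep [-1.5, -1]
s = -1.25 gives g = 0.398438, positive; keep [-1.5, -1.25]
s = -1.375 gives g = -1.480957, negative; keep [-1.375, -1.25]
s = -1.3125 gives g = -0.4834, negative; keep [-1.3125, -1.25]

-0.4834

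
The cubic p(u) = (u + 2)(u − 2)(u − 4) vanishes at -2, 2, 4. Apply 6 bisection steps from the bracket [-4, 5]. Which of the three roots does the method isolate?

-2

p(0.5) = 13.125 > 0, so the root lies in [-4, 0.5]
p(-1.75) = 5.390625 > 0, so the root lies in [-4, -1.75]
p(-2.875) = -29.326172 < 0, so the root lies in [-2.875, -1.75]
p(-2.3125) = -8.5071 < 0, so the root lies in [-2.3125, -1.75]
p(-2.03125) = -0.7598 < 0, so the root lies in [-2.03125, -1.75]
p(-1.890625) = 2.5067 > 0, so the root lies in [-2.03125, -1.890625]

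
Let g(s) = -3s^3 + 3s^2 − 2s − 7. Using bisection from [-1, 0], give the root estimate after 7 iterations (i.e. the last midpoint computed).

-0.9453125

s = -0.5 gives g = -4.875, negative; keep [-1, -0.5]
s = -0.75 gives g = -2.546875, negative; keep [-1, -0.75]
s = -0.875 gives g = -0.943359, negative; keep [-1, -0.875]
s = -0.9375 gives g = -0.0164, negative; keep [-1, -0.9375]
s = -0.96875 gives g = 0.4804, positive; keep [-0.96875, -0.9375]
s = -0.953125 gives g = 0.2292, positive; keep [-0.953125, -0.9375]
s = -0.9453125 gives g = 0.1057, positive; keep [-0.9453125, -0.9375]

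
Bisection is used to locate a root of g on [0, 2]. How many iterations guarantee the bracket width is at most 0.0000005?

Width after n steps is 2/2^n. Need 2^n ≥ 2/0.0000005 = 4000000.
2^21 = 2097152 < 4000000 ≤ 2^22 = 4194304, so n = 22.

22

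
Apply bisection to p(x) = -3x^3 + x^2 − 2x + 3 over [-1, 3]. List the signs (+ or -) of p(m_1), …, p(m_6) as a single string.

p(1) = -1 < 0, so the root lies in [-1, 1]
p(0) = 3 > 0, so the root lies in [0, 1]
p(0.5) = 1.875 > 0, so the root lies in [0.5, 1]
p(0.75) = 0.7969 > 0, so the root lies in [0.75, 1]
p(0.875) = 0.0059 > 0, so the root lies in [0.875, 1]
p(0.9375) = -0.468 < 0, so the root lies in [0.875, 0.9375]

-++++-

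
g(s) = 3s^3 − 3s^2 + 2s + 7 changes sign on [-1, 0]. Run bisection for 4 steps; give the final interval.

s = -0.5 gives g = 4.875, positive; keep [-1, -0.5]
s = -0.75 gives g = 2.546875, positive; keep [-1, -0.75]
s = -0.875 gives g = 0.943359, positive; keep [-1, -0.875]
s = -0.9375 gives g = 0.0164, positive; keep [-1, -0.9375]

[-1, -0.9375]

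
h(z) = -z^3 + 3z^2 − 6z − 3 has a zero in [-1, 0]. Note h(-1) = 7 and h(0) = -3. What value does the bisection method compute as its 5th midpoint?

-0.40625

midpoint -0.5: h = 0.875 > 0 → [-0.5, 0]
midpoint -0.25: h = -1.296875 < 0 → [-0.5, -0.25]
midpoint -0.375: h = -0.275391 < 0 → [-0.5, -0.375]
midpoint -0.4375: h = 0.283 > 0 → [-0.4375, -0.375]
midpoint -0.40625: h = -0.0003 < 0 → [-0.4375, -0.40625]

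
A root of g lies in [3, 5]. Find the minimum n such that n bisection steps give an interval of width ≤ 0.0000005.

22

Width after n steps is 2/2^n. Need 2^n ≥ 2/0.0000005 = 4000000.
2^21 = 2097152 < 4000000 ≤ 2^22 = 4194304, so n = 22.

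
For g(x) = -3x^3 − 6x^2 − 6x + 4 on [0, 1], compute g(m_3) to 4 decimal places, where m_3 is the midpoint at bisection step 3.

midpoint 0.5: g = -0.875 < 0 → [0, 0.5]
midpoint 0.25: g = 2.078125 > 0 → [0.25, 0.5]
midpoint 0.375: g = 0.748047 > 0 → [0.375, 0.5]

0.7480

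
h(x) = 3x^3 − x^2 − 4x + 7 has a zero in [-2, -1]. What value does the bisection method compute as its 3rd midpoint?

-1.625

midpoint -1.5: h = 0.625 > 0 → [-2, -1.5]
midpoint -1.75: h = -5.140625 < 0 → [-1.75, -1.5]
midpoint -1.625: h = -2.013672 < 0 → [-1.625, -1.5]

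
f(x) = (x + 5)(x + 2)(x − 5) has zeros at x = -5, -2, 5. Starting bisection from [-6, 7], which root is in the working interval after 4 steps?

5

x = 0.5 gives f = -61.875, negative; keep [0.5, 7]
x = 3.75 gives f = -62.890625, negative; keep [3.75, 7]
x = 5.375 gives f = 28.693359, positive; keep [3.75, 5.375]
x = 4.5625 gives f = -27.4548, negative; keep [4.5625, 5.375]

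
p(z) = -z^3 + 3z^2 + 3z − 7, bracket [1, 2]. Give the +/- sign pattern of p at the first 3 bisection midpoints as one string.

m = 1.5, p(m) = 0.875 (+); new bracket [1, 1.5]
m = 1.25, p(m) = -0.515625 (−); new bracket [1.25, 1.5]
m = 1.375, p(m) = 0.197266 (+); new bracket [1.25, 1.375]

+-+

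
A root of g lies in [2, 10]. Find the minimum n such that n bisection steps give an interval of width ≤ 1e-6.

23

Width after n steps is 8/2^n. Need 2^n ≥ 8/1e-6 = 8000000.
2^22 = 4194304 < 8000000 ≤ 2^23 = 8388608, so n = 23.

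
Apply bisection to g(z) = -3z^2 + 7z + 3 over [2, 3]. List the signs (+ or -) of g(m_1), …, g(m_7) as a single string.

g(2.5) = 1.75 > 0, so the root lies in [2.5, 3]
g(2.75) = -0.4375 < 0, so the root lies in [2.5, 2.75]
g(2.625) = 0.703125 > 0, so the root lies in [2.625, 2.75]
g(2.6875) = 0.1445 > 0, so the root lies in [2.6875, 2.75]
g(2.71875) = -0.1436 < 0, so the root lies in [2.6875, 2.71875]
g(2.703125) = 0.0012 > 0, so the root lies in [2.703125, 2.71875]
g(2.7109375) = -0.071 < 0, so the root lies in [2.703125, 2.7109375]

+-++-+-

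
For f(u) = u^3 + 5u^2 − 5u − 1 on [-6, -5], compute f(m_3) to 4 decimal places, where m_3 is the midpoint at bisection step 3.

f(-5.5) = 11.375 > 0, so the root lies in [-6, -5.5]
f(-5.75) = 2.953125 > 0, so the root lies in [-6, -5.75]
f(-5.875) = -1.826172 < 0, so the root lies in [-5.875, -5.75]

-1.8262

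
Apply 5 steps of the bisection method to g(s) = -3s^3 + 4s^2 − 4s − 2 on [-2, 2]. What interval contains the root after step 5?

[-0.375, -0.25]

s = 0 gives g = -2, negative; keep [-2, 0]
s = -1 gives g = 9, positive; keep [-1, 0]
s = -0.5 gives g = 1.375, positive; keep [-0.5, 0]
s = -0.25 gives g = -0.7031, negative; keep [-0.5, -0.25]
s = -0.375 gives g = 0.2207, positive; keep [-0.375, -0.25]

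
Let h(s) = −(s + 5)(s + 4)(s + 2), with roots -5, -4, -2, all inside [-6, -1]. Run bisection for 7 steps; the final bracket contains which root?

s = -3.5 gives h = 1.125, positive; keep [-3.5, -1]
s = -2.25 gives h = 1.203125, positive; keep [-2.25, -1]
s = -1.625 gives h = -3.005859, negative; keep [-2.25, -1.625]
s = -1.9375 gives h = -0.3948, negative; keep [-2.25, -1.9375]
s = -2.09375 gives h = 0.5194, positive; keep [-2.09375, -1.9375]
s = -2.015625 gives h = 0.0925, positive; keep [-2.015625, -1.9375]
s = -1.9765625 gives h = -0.1434, negative; keep [-2.015625, -1.9765625]

-2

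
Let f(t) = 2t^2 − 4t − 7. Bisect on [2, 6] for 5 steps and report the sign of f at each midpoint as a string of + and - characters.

t = 4 gives f = 9, positive; keep [2, 4]
t = 3 gives f = -1, negative; keep [3, 4]
t = 3.5 gives f = 3.5, positive; keep [3, 3.5]
t = 3.25 gives f = 1.125, positive; keep [3, 3.25]
t = 3.125 gives f = 0.0312, positive; keep [3, 3.125]

+-+++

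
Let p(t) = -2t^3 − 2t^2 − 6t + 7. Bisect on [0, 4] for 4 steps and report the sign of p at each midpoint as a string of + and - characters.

--++

t = 2 gives p = -29, negative; keep [0, 2]
t = 1 gives p = -3, negative; keep [0, 1]
t = 0.5 gives p = 3.25, positive; keep [0.5, 1]
t = 0.75 gives p = 0.5312, positive; keep [0.75, 1]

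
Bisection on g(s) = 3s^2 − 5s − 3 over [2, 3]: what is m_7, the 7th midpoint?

2.1328125

m = 2.5, g(m) = 3.25 (+); new bracket [2, 2.5]
m = 2.25, g(m) = 0.9375 (+); new bracket [2, 2.25]
m = 2.125, g(m) = -0.078125 (−); new bracket [2.125, 2.25]
m = 2.1875, g(m) = 0.418 (+); new bracket [2.125, 2.1875]
m = 2.15625, g(m) = 0.167 (+); new bracket [2.125, 2.15625]
m = 2.140625, g(m) = 0.0437 (+); new bracket [2.125, 2.140625]
m = 2.1328125, g(m) = -0.0174 (−); new bracket [2.1328125, 2.140625]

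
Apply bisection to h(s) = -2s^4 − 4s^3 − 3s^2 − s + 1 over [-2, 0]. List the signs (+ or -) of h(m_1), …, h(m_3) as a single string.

s = -1 gives h = 1, positive; keep [-2, -1]
s = -1.5 gives h = -0.875, negative; keep [-1.5, -1]
s = -1.25 gives h = 0.492188, positive; keep [-1.5, -1.25]

+-+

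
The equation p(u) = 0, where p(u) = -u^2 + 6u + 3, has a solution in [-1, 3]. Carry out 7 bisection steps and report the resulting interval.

u = 1 gives p = 8, positive; keep [-1, 1]
u = 0 gives p = 3, positive; keep [-1, 0]
u = -0.5 gives p = -0.25, negative; keep [-0.5, 0]
u = -0.25 gives p = 1.4375, positive; keep [-0.5, -0.25]
u = -0.375 gives p = 0.6094, positive; keep [-0.5, -0.375]
u = -0.4375 gives p = 0.1836, positive; keep [-0.5, -0.4375]
u = -0.46875 gives p = -0.0322, negative; keep [-0.46875, -0.4375]

[-0.46875, -0.4375]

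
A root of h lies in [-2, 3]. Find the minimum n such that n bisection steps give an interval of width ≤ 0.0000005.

24

Width after n steps is 5/2^n. Need 2^n ≥ 5/0.0000005 = 10000000.
2^23 = 8388608 < 10000000 ≤ 2^24 = 16777216, so n = 24.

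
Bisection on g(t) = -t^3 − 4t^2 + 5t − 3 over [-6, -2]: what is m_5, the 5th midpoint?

-5.125

midpoint -4: g = -23 < 0 → [-6, -4]
midpoint -5: g = -3 < 0 → [-6, -5]
midpoint -5.5: g = 14.875 > 0 → [-5.5, -5]
midpoint -5.25: g = 5.2031 > 0 → [-5.25, -5]
midpoint -5.125: g = 0.9238 > 0 → [-5.125, -5]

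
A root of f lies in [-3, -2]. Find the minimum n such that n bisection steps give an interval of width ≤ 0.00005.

Width after n steps is 1/2^n. Need 2^n ≥ 1/0.00005 = 20000.
2^14 = 16384 < 20000 ≤ 2^15 = 32768, so n = 15.

15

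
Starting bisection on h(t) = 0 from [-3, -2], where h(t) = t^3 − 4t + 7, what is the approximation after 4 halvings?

m = -2.5, h(m) = 1.375 (+); new bracket [-3, -2.5]
m = -2.75, h(m) = -2.796875 (−); new bracket [-2.75, -2.5]
m = -2.625, h(m) = -0.587891 (−); new bracket [-2.625, -2.5]
m = -2.5625, h(m) = 0.4236 (+); new bracket [-2.625, -2.5625]

-2.5625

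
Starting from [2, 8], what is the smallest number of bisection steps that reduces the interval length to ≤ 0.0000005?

24

Width after n steps is 6/2^n. Need 2^n ≥ 6/0.0000005 = 12000000.
2^23 = 8388608 < 12000000 ≤ 2^24 = 16777216, so n = 24.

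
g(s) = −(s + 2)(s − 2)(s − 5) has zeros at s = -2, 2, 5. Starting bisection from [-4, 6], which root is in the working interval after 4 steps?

-2

s = 1 gives g = -12, negative; keep [-4, 1]
s = -1.5 gives g = -11.375, negative; keep [-4, -1.5]
s = -2.75 gives g = 27.609375, positive; keep [-2.75, -1.5]
s = -2.125 gives g = 3.6738, positive; keep [-2.125, -1.5]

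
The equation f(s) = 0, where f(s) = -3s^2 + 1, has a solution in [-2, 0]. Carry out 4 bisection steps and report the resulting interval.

s = -1 gives f = -2, negative; keep [-1, 0]
s = -0.5 gives f = 0.25, positive; keep [-1, -0.5]
s = -0.75 gives f = -0.6875, negative; keep [-0.75, -0.5]
s = -0.625 gives f = -0.1719, negative; keep [-0.625, -0.5]

[-0.625, -0.5]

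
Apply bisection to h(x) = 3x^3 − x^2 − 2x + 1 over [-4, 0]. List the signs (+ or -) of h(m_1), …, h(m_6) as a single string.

m = -2, h(m) = -23 (−); new bracket [-2, 0]
m = -1, h(m) = -1 (−); new bracket [-1, 0]
m = -0.5, h(m) = 1.375 (+); new bracket [-1, -0.5]
m = -0.75, h(m) = 0.6719 (+); new bracket [-1, -0.75]
m = -0.875, h(m) = -0.0254 (−); new bracket [-0.875, -0.75]
m = -0.8125, h(m) = 0.3557 (+); new bracket [-0.875, -0.8125]

--++-+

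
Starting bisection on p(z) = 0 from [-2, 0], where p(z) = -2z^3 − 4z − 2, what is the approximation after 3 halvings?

z = -1 gives p = 4, positive; keep [-1, 0]
z = -0.5 gives p = 0.25, positive; keep [-0.5, 0]
z = -0.25 gives p = -0.96875, negative; keep [-0.5, -0.25]

-0.25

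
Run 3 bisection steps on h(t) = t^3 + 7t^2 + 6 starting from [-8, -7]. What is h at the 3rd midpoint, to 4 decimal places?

-0.3457

h(-7.5) = -22.125 < 0, so the root lies in [-7.5, -7]
h(-7.25) = -7.140625 < 0, so the root lies in [-7.25, -7]
h(-7.125) = -0.345703 < 0, so the root lies in [-7.125, -7]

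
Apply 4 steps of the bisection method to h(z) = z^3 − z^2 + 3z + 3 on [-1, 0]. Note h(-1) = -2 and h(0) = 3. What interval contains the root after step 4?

[-0.75, -0.6875]

midpoint -0.5: h = 1.125 > 0 → [-1, -0.5]
midpoint -0.75: h = -0.234375 < 0 → [-0.75, -0.5]
midpoint -0.625: h = 0.490234 > 0 → [-0.75, -0.625]
midpoint -0.6875: h = 0.1399 > 0 → [-0.75, -0.6875]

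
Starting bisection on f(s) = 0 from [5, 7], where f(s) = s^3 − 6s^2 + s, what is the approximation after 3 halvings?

5.75

f(6) = 6 > 0, so the root lies in [5, 6]
f(5.5) = -9.625 < 0, so the root lies in [5.5, 6]
f(5.75) = -2.515625 < 0, so the root lies in [5.75, 6]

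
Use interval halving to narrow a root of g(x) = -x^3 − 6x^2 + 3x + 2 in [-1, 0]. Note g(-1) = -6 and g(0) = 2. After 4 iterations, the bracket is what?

midpoint -0.5: g = -0.875 < 0 → [-0.5, 0]
midpoint -0.25: g = 0.890625 > 0 → [-0.5, -0.25]
midpoint -0.375: g = 0.083984 > 0 → [-0.5, -0.375]
midpoint -0.4375: g = -0.3772 < 0 → [-0.4375, -0.375]

[-0.4375, -0.375]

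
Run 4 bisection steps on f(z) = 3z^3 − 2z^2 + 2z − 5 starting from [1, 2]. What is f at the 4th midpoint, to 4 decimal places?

midpoint 1.5: f = 3.625 > 0 → [1, 1.5]
midpoint 1.25: f = 0.234375 > 0 → [1, 1.25]
midpoint 1.125: f = -1.009766 < 0 → [1.125, 1.25]
midpoint 1.1875: f = -0.4216 < 0 → [1.1875, 1.25]

-0.4216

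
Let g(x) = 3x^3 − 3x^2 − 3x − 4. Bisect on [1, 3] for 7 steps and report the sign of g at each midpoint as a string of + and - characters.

+---++-

x = 2 gives g = 2, positive; keep [1, 2]
x = 1.5 gives g = -5.125, negative; keep [1.5, 2]
x = 1.75 gives g = -2.359375, negative; keep [1.75, 2]
x = 1.875 gives g = -0.3965, negative; keep [1.875, 2]
x = 1.9375 gives g = 0.7454, positive; keep [1.875, 1.9375]
x = 1.90625 gives g = 0.1606, positive; keep [1.875, 1.90625]
x = 1.890625 gives g = -0.1214, negative; keep [1.890625, 1.90625]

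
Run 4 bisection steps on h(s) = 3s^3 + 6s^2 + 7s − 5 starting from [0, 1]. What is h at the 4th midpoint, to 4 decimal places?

-0.5378

s = 0.5 gives h = 0.375, positive; keep [0, 0.5]
s = 0.25 gives h = -2.828125, negative; keep [0.25, 0.5]
s = 0.375 gives h = -1.373047, negative; keep [0.375, 0.5]
s = 0.4375 gives h = -0.5378, negative; keep [0.4375, 0.5]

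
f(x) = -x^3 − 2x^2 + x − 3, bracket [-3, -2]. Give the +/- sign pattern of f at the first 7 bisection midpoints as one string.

--+++++

midpoint -2.5: f = -2.375 < 0 → [-3, -2.5]
midpoint -2.75: f = -0.078125 < 0 → [-3, -2.75]
midpoint -2.875: f = 1.357422 > 0 → [-2.875, -2.75]
midpoint -2.8125: f = 0.6145 > 0 → [-2.8125, -2.75]
midpoint -2.78125: f = 0.262 > 0 → [-2.78125, -2.75]
midpoint -2.765625: f = 0.0904 > 0 → [-2.765625, -2.75]
midpoint -2.7578125: f = 0.0058 > 0 → [-2.7578125, -2.75]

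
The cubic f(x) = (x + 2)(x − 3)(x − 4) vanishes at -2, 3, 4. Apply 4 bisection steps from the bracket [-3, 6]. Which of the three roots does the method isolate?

m = 1.5, f(m) = 13.125 (+); new bracket [-3, 1.5]
m = -0.75, f(m) = 22.265625 (+); new bracket [-3, -0.75]
m = -1.875, f(m) = 3.580078 (+); new bracket [-3, -1.875]
m = -2.4375, f(m) = -15.3142 (−); new bracket [-2.4375, -1.875]

-2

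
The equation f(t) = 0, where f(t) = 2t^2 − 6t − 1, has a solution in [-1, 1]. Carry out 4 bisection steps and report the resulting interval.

[-0.25, -0.125]

t = 0 gives f = -1, negative; keep [-1, 0]
t = -0.5 gives f = 2.5, positive; keep [-0.5, 0]
t = -0.25 gives f = 0.625, positive; keep [-0.25, 0]
t = -0.125 gives f = -0.2188, negative; keep [-0.25, -0.125]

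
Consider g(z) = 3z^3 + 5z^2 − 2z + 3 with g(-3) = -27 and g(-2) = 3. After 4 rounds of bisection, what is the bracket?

z = -2.5 gives g = -7.625, negative; keep [-2.5, -2]
z = -2.25 gives g = -1.359375, negative; keep [-2.25, -2]
z = -2.125 gives g = 1.041016, positive; keep [-2.25, -2.125]
z = -2.1875 gives g = -0.1018, negative; keep [-2.1875, -2.125]

[-2.1875, -2.125]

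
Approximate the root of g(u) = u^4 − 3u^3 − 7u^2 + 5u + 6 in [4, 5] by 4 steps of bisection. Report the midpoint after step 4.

4.3125

u = 4.5 gives g = 23.4375, positive; keep [4, 4.5]
u = 4.25 gives g = -3.230469, negative; keep [4.25, 4.5]
u = 4.375 gives g = 9.033447, positive; keep [4.25, 4.375]
u = 4.3125 gives g = 2.6445, positive; keep [4.25, 4.3125]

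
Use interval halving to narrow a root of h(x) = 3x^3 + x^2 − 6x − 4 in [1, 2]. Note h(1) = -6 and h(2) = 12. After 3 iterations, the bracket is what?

m = 1.5, h(m) = -0.625 (−); new bracket [1.5, 2]
m = 1.75, h(m) = 4.640625 (+); new bracket [1.5, 1.75]
m = 1.625, h(m) = 1.763672 (+); new bracket [1.5, 1.625]

[1.5, 1.625]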